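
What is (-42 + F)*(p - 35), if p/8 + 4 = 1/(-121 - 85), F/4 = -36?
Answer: 1284330/103 ≈ 12469.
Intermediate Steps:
F = -144 (F = 4*(-36) = -144)
p = -3300/103 (p = -32 + 8/(-121 - 85) = -32 + 8/(-206) = -32 + 8*(-1/206) = -32 - 4/103 = -3300/103 ≈ -32.039)
(-42 + F)*(p - 35) = (-42 - 144)*(-3300/103 - 35) = -186*(-6905/103) = 1284330/103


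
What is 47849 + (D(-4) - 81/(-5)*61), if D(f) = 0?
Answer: 244186/5 ≈ 48837.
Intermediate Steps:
47849 + (D(-4) - 81/(-5)*61) = 47849 + (0 - 81/(-5)*61) = 47849 + (0 - 81*(-⅕)*61) = 47849 + (0 + (81/5)*61) = 47849 + (0 + 4941/5) = 47849 + 4941/5 = 244186/5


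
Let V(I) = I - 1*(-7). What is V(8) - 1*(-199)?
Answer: 214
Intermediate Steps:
V(I) = 7 + I (V(I) = I + 7 = 7 + I)
V(8) - 1*(-199) = (7 + 8) - 1*(-199) = 15 + 199 = 214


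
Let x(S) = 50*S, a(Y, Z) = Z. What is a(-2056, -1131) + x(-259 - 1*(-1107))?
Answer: 41269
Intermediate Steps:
a(-2056, -1131) + x(-259 - 1*(-1107)) = -1131 + 50*(-259 - 1*(-1107)) = -1131 + 50*(-259 + 1107) = -1131 + 50*848 = -1131 + 42400 = 41269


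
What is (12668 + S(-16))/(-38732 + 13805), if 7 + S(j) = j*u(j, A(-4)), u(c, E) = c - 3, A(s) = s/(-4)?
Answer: -12965/24927 ≈ -0.52012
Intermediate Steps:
A(s) = -s/4 (A(s) = s*(-¼) = -s/4)
u(c, E) = -3 + c
S(j) = -7 + j*(-3 + j)
(12668 + S(-16))/(-38732 + 13805) = (12668 + (-7 - 16*(-3 - 16)))/(-38732 + 13805) = (12668 + (-7 - 16*(-19)))/(-24927) = (12668 + (-7 + 304))*(-1/24927) = (12668 + 297)*(-1/24927) = 12965*(-1/24927) = -12965/24927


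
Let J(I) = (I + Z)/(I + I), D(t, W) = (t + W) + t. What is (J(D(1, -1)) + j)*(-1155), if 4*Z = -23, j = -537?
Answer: 4983825/8 ≈ 6.2298e+5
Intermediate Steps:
Z = -23/4 (Z = (1/4)*(-23) = -23/4 ≈ -5.7500)
D(t, W) = W + 2*t (D(t, W) = (W + t) + t = W + 2*t)
J(I) = (-23/4 + I)/(2*I) (J(I) = (I - 23/4)/(I + I) = (-23/4 + I)/((2*I)) = (-23/4 + I)*(1/(2*I)) = (-23/4 + I)/(2*I))
(J(D(1, -1)) + j)*(-1155) = ((-23 + 4*(-1 + 2*1))/(8*(-1 + 2*1)) - 537)*(-1155) = ((-23 + 4*(-1 + 2))/(8*(-1 + 2)) - 537)*(-1155) = ((1/8)*(-23 + 4*1)/1 - 537)*(-1155) = ((1/8)*1*(-23 + 4) - 537)*(-1155) = ((1/8)*1*(-19) - 537)*(-1155) = (-19/8 - 537)*(-1155) = -4315/8*(-1155) = 4983825/8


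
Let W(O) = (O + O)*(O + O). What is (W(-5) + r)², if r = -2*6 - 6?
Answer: 6724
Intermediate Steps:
r = -18 (r = -12 - 6 = -18)
W(O) = 4*O² (W(O) = (2*O)*(2*O) = 4*O²)
(W(-5) + r)² = (4*(-5)² - 18)² = (4*25 - 18)² = (100 - 18)² = 82² = 6724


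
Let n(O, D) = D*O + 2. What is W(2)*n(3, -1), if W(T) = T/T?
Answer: -1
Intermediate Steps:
n(O, D) = 2 + D*O
W(T) = 1
W(2)*n(3, -1) = 1*(2 - 1*3) = 1*(2 - 3) = 1*(-1) = -1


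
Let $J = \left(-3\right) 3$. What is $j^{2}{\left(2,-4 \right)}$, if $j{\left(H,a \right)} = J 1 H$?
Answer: $324$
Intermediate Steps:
$J = -9$
$j{\left(H,a \right)} = - 9 H$ ($j{\left(H,a \right)} = \left(-9\right) 1 H = - 9 H$)
$j^{2}{\left(2,-4 \right)} = \left(\left(-9\right) 2\right)^{2} = \left(-18\right)^{2} = 324$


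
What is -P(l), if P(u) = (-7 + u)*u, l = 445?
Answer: -194910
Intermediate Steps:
P(u) = u*(-7 + u)
-P(l) = -445*(-7 + 445) = -445*438 = -1*194910 = -194910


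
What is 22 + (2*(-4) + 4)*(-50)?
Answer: 222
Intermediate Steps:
22 + (2*(-4) + 4)*(-50) = 22 + (-8 + 4)*(-50) = 22 - 4*(-50) = 22 + 200 = 222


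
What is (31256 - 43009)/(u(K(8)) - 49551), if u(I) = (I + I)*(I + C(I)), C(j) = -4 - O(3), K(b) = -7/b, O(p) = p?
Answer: 376096/1585191 ≈ 0.23726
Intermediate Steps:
C(j) = -7 (C(j) = -4 - 1*3 = -4 - 3 = -7)
u(I) = 2*I*(-7 + I) (u(I) = (I + I)*(I - 7) = (2*I)*(-7 + I) = 2*I*(-7 + I))
(31256 - 43009)/(u(K(8)) - 49551) = (31256 - 43009)/(2*(-7/8)*(-7 - 7/8) - 49551) = -11753/(2*(-7*⅛)*(-7 - 7*⅛) - 49551) = -11753/(2*(-7/8)*(-7 - 7/8) - 49551) = -11753/(2*(-7/8)*(-63/8) - 49551) = -11753/(441/32 - 49551) = -11753/(-1585191/32) = -11753*(-32/1585191) = 376096/1585191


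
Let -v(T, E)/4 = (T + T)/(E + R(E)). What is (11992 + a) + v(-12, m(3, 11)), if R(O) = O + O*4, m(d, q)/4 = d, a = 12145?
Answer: 72415/3 ≈ 24138.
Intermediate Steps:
m(d, q) = 4*d
R(O) = 5*O (R(O) = O + 4*O = 5*O)
v(T, E) = -4*T/(3*E) (v(T, E) = -4*(T + T)/(E + 5*E) = -4*2*T/(6*E) = -4*2*T*1/(6*E) = -4*T/(3*E))
(11992 + a) + v(-12, m(3, 11)) = (11992 + 12145) - 4/3*(-12)/4*3 = 24137 - 4/3*(-12)/12 = 24137 - 4/3*(-12)*1/12 = 24137 + 4/3 = 72415/3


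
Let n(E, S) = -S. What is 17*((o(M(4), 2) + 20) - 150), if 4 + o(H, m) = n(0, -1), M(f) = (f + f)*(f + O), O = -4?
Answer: -2261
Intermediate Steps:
M(f) = 2*f*(-4 + f) (M(f) = (f + f)*(f - 4) = (2*f)*(-4 + f) = 2*f*(-4 + f))
o(H, m) = -3 (o(H, m) = -4 - 1*(-1) = -4 + 1 = -3)
17*((o(M(4), 2) + 20) - 150) = 17*((-3 + 20) - 150) = 17*(17 - 150) = 17*(-133) = -2261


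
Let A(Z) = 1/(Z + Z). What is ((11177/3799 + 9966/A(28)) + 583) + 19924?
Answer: 2198123974/3799 ≈ 5.7861e+5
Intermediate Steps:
A(Z) = 1/(2*Z)
((11177/3799 + 9966/A(28)) + 583) + 19924 = ((11177/3799 + 9966/(((½)/28))) + 583) + 19924 = ((11177*(1/3799) + 9966/(((½)*(1/28)))) + 583) + 19924 = ((11177/3799 + 9966/(1/56)) + 583) + 19924 = ((11177/3799 + 9966*56) + 583) + 19924 = ((11177/3799 + 558096) + 583) + 19924 = (2120217881/3799 + 583) + 19924 = 2122432698/3799 + 19924 = 2198123974/3799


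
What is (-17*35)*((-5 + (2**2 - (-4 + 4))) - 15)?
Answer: 9520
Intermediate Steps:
(-17*35)*((-5 + (2**2 - (-4 + 4))) - 15) = -595*((-5 + (4 - 1*0)) - 15) = -595*((-5 + (4 + 0)) - 15) = -595*((-5 + 4) - 15) = -595*(-1 - 15) = -595*(-16) = 9520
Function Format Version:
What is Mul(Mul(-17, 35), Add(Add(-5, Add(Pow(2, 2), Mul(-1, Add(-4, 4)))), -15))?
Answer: 9520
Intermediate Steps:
Mul(Mul(-17, 35), Add(Add(-5, Add(Pow(2, 2), Mul(-1, Add(-4, 4)))), -15)) = Mul(-595, Add(Add(-5, Add(4, Mul(-1, 0))), -15)) = Mul(-595, Add(Add(-5, Add(4, 0)), -15)) = Mul(-595, Add(Add(-5, 4), -15)) = Mul(-595, Add(-1, -15)) = Mul(-595, -16) = 9520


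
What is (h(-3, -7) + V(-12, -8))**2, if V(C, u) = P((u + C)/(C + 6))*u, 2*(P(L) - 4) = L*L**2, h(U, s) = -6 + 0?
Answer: 25260676/729 ≈ 34651.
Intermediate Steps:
h(U, s) = -6
P(L) = 4 + L**3/2 (P(L) = 4 + (L*L**2)/2 = 4 + L**3/2)
V(C, u) = u*(4 + (C + u)**3/(2*(6 + C)**3)) (V(C, u) = (4 + ((u + C)/(C + 6))**3/2)*u = (4 + ((C + u)/(6 + C))**3/2)*u = (4 + ((C + u)**3/(6 + C)**3)/2)*u = (4 + (C + u)**3/(2*(6 + C)**3))*u = u*(4 + (C + u)**3/(2*(6 + C)**3)))
(h(-3, -7) + V(-12, -8))**2 = (-6 + (4*(-8) + (1/2)*(-8)*(-12 - 8)**3/(6 - 12)**3))**2 = (-6 + (-32 + (1/2)*(-8)*(-20)**3/(-6)**3))**2 = (-6 + (-32 + (1/2)*(-8)*(-1/216)*(-8000)))**2 = (-6 + (-32 - 4000/27))**2 = (-6 - 4864/27)**2 = (-5026/27)**2 = 25260676/729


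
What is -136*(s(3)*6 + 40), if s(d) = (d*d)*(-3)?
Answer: 16592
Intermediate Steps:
s(d) = -3*d² (s(d) = d²*(-3) = -3*d²)
-136*(s(3)*6 + 40) = -136*(-3*3²*6 + 40) = -136*(-3*9*6 + 40) = -136*(-27*6 + 40) = -136*(-162 + 40) = -136*(-122) = 16592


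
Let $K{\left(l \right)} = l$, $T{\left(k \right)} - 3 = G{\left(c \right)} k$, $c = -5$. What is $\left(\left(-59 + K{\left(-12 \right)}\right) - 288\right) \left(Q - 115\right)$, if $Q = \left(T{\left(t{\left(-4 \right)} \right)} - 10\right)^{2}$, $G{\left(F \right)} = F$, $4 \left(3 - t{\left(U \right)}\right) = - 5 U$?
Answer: $38054$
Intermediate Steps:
$t{\left(U \right)} = 3 + \frac{5 U}{4}$ ($t{\left(U \right)} = 3 - \frac{\left(-5\right) U}{4} = 3 + \frac{5 U}{4}$)
$T{\left(k \right)} = 3 - 5 k$
$Q = 9$ ($Q = \left(\left(3 - 5 \left(3 + \frac{5}{4} \left(-4\right)\right)\right) - 10\right)^{2} = \left(\left(3 - 5 \left(3 - 5\right)\right) - 10\right)^{2} = \left(\left(3 - -10\right) - 10\right)^{2} = \left(\left(3 + 10\right) - 10\right)^{2} = \left(13 - 10\right)^{2} = 3^{2} = 9$)
$\left(\left(-59 + K{\left(-12 \right)}\right) - 288\right) \left(Q - 115\right) = \left(\left(-59 - 12\right) - 288\right) \left(9 - 115\right) = \left(-71 - 288\right) \left(-106\right) = \left(-359\right) \left(-106\right) = 38054$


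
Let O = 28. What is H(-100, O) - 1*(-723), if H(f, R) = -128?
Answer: 595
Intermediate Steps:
H(-100, O) - 1*(-723) = -128 - 1*(-723) = -128 + 723 = 595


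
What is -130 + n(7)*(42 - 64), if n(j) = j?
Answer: -284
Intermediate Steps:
-130 + n(7)*(42 - 64) = -130 + 7*(42 - 64) = -130 + 7*(-22) = -130 - 154 = -284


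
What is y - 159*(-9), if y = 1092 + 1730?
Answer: 4253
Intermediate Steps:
y = 2822
y - 159*(-9) = 2822 - 159*(-9) = 2822 - 1*(-1431) = 2822 + 1431 = 4253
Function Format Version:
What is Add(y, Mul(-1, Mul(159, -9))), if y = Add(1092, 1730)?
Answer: 4253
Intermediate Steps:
y = 2822
Add(y, Mul(-1, Mul(159, -9))) = Add(2822, Mul(-1, Mul(159, -9))) = Add(2822, Mul(-1, -1431)) = Add(2822, 1431) = 4253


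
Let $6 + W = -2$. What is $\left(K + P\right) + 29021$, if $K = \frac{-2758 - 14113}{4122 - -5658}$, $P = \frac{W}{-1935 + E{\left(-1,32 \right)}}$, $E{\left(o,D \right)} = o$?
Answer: $\frac{34340834479}{1183380} \approx 29019.0$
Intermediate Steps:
$W = -8$ ($W = -6 - 2 = -8$)
$P = \frac{1}{242}$ ($P = \frac{1}{-1935 - 1} \left(-8\right) = \frac{1}{-1936} \left(-8\right) = \left(- \frac{1}{1936}\right) \left(-8\right) = \frac{1}{242} \approx 0.0041322$)
$K = - \frac{16871}{9780}$ ($K = - \frac{16871}{4122 + 5658} = - \frac{16871}{9780} \approx -1.7251$)
$\left(K + P\right) + 29021 = \left(- \frac{16871}{9780} + \frac{1}{242}\right) + 29021 = - \frac{2036501}{1183380} + 29021 = \frac{34340834479}{1183380}$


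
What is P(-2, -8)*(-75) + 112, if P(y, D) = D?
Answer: 712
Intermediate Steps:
P(-2, -8)*(-75) + 112 = -8*(-75) + 112 = 600 + 112 = 712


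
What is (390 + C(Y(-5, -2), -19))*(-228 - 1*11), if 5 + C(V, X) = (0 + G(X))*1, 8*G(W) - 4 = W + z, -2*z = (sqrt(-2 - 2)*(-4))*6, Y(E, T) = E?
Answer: -732535/8 - 717*I ≈ -91567.0 - 717.0*I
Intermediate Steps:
z = 24*I (z = -sqrt(-2 - 2)*(-4)*6/2 = -sqrt(-4)*(-4)*6/2 = -(2*I)*(-4)*6/2 = -(-8*I)*6/2 = -(-24)*I = 24*I ≈ 24.0*I)
G(W) = 1/2 + 3*I + W/8 (G(W) = 1/2 + (W + 24*I)/8 = 1/2 + (3*I + W/8) = 1/2 + 3*I + W/8)
C(V, X) = -9/2 + 3*I + X/8 (C(V, X) = -5 + (0 + (1/2 + 3*I + X/8))*1 = -5 + (1/2 + 3*I + X/8)*1 = -5 + (1/2 + 3*I + X/8) = -9/2 + 3*I + X/8)
(390 + C(Y(-5, -2), -19))*(-228 - 1*11) = (390 + (-9/2 + 3*I + (1/8)*(-19)))*(-228 - 1*11) = (390 + (-9/2 + 3*I - 19/8))*(-228 - 11) = (390 + (-55/8 + 3*I))*(-239) = (3065/8 + 3*I)*(-239) = -732535/8 - 717*I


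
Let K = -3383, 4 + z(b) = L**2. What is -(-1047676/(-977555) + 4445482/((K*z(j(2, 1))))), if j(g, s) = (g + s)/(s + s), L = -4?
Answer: 2151585850807/19842411390 ≈ 108.43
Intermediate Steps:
j(g, s) = (g + s)/(2*s) (j(g, s) = (g + s)/((2*s)) = (g + s)*(1/(2*s)) = (g + s)/(2*s))
z(b) = 12 (z(b) = -4 + (-4)**2 = -4 + 16 = 12)
-(-1047676/(-977555) + 4445482/((K*z(j(2, 1))))) = -(-1047676/(-977555) + 4445482/((-3383*12))) = -(-1047676*(-1/977555) + 4445482/(-40596)) = -(1047676/977555 + 4445482*(-1/40596)) = -(1047676/977555 - 2222741/20298) = -1*(-2151585850807/19842411390) = 2151585850807/19842411390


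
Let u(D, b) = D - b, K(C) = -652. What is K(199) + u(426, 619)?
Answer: -845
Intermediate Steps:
K(199) + u(426, 619) = -652 + (426 - 1*619) = -652 + (426 - 619) = -652 - 193 = -845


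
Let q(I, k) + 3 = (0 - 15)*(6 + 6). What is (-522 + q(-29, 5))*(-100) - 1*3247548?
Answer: -3177048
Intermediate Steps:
q(I, k) = -183 (q(I, k) = -3 + (0 - 15)*(6 + 6) = -3 - 15*12 = -3 - 180 = -183)
(-522 + q(-29, 5))*(-100) - 1*3247548 = (-522 - 183)*(-100) - 1*3247548 = -705*(-100) - 3247548 = 70500 - 3247548 = -3177048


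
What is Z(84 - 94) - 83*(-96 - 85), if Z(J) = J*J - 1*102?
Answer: 15021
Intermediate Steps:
Z(J) = -102 + J² (Z(J) = J² - 102 = -102 + J²)
Z(84 - 94) - 83*(-96 - 85) = (-102 + (84 - 94)²) - 83*(-96 - 85) = (-102 + (-10)²) - 83*(-181) = (-102 + 100) - 1*(-15023) = -2 + 15023 = 15021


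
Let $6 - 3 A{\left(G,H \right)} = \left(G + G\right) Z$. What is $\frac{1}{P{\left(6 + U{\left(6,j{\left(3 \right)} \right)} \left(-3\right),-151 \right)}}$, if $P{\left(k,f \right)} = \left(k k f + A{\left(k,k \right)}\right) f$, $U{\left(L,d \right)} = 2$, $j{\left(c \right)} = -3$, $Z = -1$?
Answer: $- \frac{1}{302} \approx -0.0033113$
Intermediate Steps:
$A{\left(G,H \right)} = 2 + \frac{2 G}{3}$ ($A{\left(G,H \right)} = 2 - \frac{\left(G + G\right) \left(-1\right)}{3} = 2 - \frac{2 G \left(-1\right)}{3} = 2 - \frac{\left(-2\right) G}{3} = 2 + \frac{2 G}{3}$)
$P{\left(k,f \right)} = f \left(2 + \frac{2 k}{3} + f k^{2}\right)$ ($P{\left(k,f \right)} = \left(k k f + \left(2 + \frac{2 k}{3}\right)\right) f = \left(k^{2} f + \left(2 + \frac{2 k}{3}\right)\right) f = \left(f k^{2} + \left(2 + \frac{2 k}{3}\right)\right) f = \left(2 + \frac{2 k}{3} + f k^{2}\right) f = f \left(2 + \frac{2 k}{3} + f k^{2}\right)$)
$\frac{1}{P{\left(6 + U{\left(6,j{\left(3 \right)} \right)} \left(-3\right),-151 \right)}} = \frac{1}{\frac{1}{3} \left(-151\right) \left(6 + 2 \left(6 + 2 \left(-3\right)\right) + 3 \left(-151\right) \left(6 + 2 \left(-3\right)\right)^{2}\right)} = \frac{1}{\frac{1}{3} \left(-151\right) \left(6 + 2 \left(6 - 6\right) + 3 \left(-151\right) \left(6 - 6\right)^{2}\right)} = \frac{1}{\frac{1}{3} \left(-151\right) \left(6 + 2 \cdot 0 + 3 \left(-151\right) 0^{2}\right)} = \frac{1}{\frac{1}{3} \left(-151\right) \left(6 + 0 + 3 \left(-151\right) 0\right)} = \frac{1}{\frac{1}{3} \left(-151\right) \left(6 + 0 + 0\right)} = \frac{1}{\frac{1}{3} \left(-151\right) 6} = \frac{1}{-302} = - \frac{1}{302}$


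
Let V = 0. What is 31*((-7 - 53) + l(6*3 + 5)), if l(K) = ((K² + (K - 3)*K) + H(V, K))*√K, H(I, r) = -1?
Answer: -1860 + 30628*√23 ≈ 1.4503e+5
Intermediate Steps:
l(K) = √K*(-1 + K² + K*(-3 + K)) (l(K) = ((K² + (K - 3)*K) - 1)*√K = ((K² + (-3 + K)*K) - 1)*√K = ((K² + K*(-3 + K)) - 1)*√K = (-1 + K² + K*(-3 + K))*√K = √K*(-1 + K² + K*(-3 + K)))
31*((-7 - 53) + l(6*3 + 5)) = 31*((-7 - 53) + √(6*3 + 5)*(-1 - 3*(6*3 + 5) + 2*(6*3 + 5)²)) = 31*(-60 + √(18 + 5)*(-1 - 3*(18 + 5) + 2*(18 + 5)²)) = 31*(-60 + √23*(-1 - 3*23 + 2*23²)) = 31*(-60 + √23*(-1 - 69 + 2*529)) = 31*(-60 + √23*(-1 - 69 + 1058)) = 31*(-60 + √23*988) = 31*(-60 + 988*√23) = -1860 + 30628*√23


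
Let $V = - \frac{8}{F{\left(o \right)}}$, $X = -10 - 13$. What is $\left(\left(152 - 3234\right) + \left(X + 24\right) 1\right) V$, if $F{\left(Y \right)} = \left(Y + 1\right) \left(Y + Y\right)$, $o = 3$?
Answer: $1027$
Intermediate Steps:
$F{\left(Y \right)} = 2 Y \left(1 + Y\right)$ ($F{\left(Y \right)} = \left(1 + Y\right) 2 Y = 2 Y \left(1 + Y\right)$)
$X = -23$
$V = - \frac{1}{3}$ ($V = - \frac{8}{2 \cdot 3 \left(1 + 3\right)} = - \frac{8}{2 \cdot 3 \cdot 4} = - \frac{8}{24} = \left(-8\right) \frac{1}{24} = - \frac{1}{3} \approx -0.33333$)
$\left(\left(152 - 3234\right) + \left(X + 24\right) 1\right) V = \left(\left(152 - 3234\right) + \left(-23 + 24\right) 1\right) \left(- \frac{1}{3}\right) = \left(-3082 + 1 \cdot 1\right) \left(- \frac{1}{3}\right) = \left(-3082 + 1\right) \left(- \frac{1}{3}\right) = \left(-3081\right) \left(- \frac{1}{3}\right) = 1027$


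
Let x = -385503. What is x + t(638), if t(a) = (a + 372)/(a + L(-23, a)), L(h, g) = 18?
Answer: -126444479/328 ≈ -3.8550e+5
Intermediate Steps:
t(a) = (372 + a)/(18 + a) (t(a) = (a + 372)/(a + 18) = (372 + a)/(18 + a))
x + t(638) = -385503 + (372 + 638)/(18 + 638) = -385503 + 1010/656 = -385503 + (1/656)*1010 = -385503 + 505/328 = -126444479/328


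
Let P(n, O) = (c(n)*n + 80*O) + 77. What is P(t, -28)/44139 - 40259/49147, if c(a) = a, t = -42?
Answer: -598867218/723099811 ≈ -0.82819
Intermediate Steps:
P(n, O) = 77 + n**2 + 80*O (P(n, O) = (n*n + 80*O) + 77 = (n**2 + 80*O) + 77 = 77 + n**2 + 80*O)
P(t, -28)/44139 - 40259/49147 = (77 + (-42)**2 + 80*(-28))/44139 - 40259/49147 = (77 + 1764 - 2240)*(1/44139) - 40259*1/49147 = -399*1/44139 - 40259/49147 = -133/14713 - 40259/49147 = -598867218/723099811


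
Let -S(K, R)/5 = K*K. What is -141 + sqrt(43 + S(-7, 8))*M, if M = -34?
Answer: -141 - 34*I*sqrt(202) ≈ -141.0 - 483.23*I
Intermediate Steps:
S(K, R) = -5*K**2 (S(K, R) = -5*K*K = -5*K**2)
-141 + sqrt(43 + S(-7, 8))*M = -141 + sqrt(43 - 5*(-7)**2)*(-34) = -141 + sqrt(43 - 5*49)*(-34) = -141 + sqrt(43 - 245)*(-34) = -141 + sqrt(-202)*(-34) = -141 + (I*sqrt(202))*(-34) = -141 - 34*I*sqrt(202)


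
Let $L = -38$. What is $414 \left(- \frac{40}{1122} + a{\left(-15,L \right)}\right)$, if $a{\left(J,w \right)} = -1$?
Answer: $- \frac{80178}{187} \approx -428.76$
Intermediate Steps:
$414 \left(- \frac{40}{1122} + a{\left(-15,L \right)}\right) = 414 \left(- \frac{40}{1122} - 1\right) = 414 \left(\left(-40\right) \frac{1}{1122} - 1\right) = 414 \left(- \frac{20}{561} - 1\right) = 414 \left(- \frac{581}{561}\right) = - \frac{80178}{187}$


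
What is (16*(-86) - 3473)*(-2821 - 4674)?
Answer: 36343255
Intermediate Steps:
(16*(-86) - 3473)*(-2821 - 4674) = (-1376 - 3473)*(-7495) = -4849*(-7495) = 36343255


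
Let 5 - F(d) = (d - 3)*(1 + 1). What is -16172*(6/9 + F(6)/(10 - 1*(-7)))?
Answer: -501332/51 ≈ -9830.0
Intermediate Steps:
F(d) = 11 - 2*d (F(d) = 5 - (d - 3)*(1 + 1) = 5 - (-3 + d)*2 = 5 - (-6 + 2*d) = 5 + (6 - 2*d) = 11 - 2*d)
-16172*(6/9 + F(6)/(10 - 1*(-7))) = -16172*(6/9 + (11 - 2*6)/(10 - 1*(-7))) = -16172*(6*(⅑) + (11 - 12)/(10 + 7)) = -16172*(⅔ - 1/17) = -16172*31/51 = -501332/51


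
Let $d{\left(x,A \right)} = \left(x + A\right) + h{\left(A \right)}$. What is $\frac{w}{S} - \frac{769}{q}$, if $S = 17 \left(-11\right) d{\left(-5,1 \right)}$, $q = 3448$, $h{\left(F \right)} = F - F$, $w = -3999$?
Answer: $- \frac{3590941}{644776} \approx -5.5693$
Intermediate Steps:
$h{\left(F \right)} = 0$
$d{\left(x,A \right)} = A + x$ ($d{\left(x,A \right)} = \left(x + A\right) + 0 = \left(A + x\right) + 0 = A + x$)
$S = 748$ ($S = 17 \left(-11\right) \left(1 - 5\right) = \left(-187\right) \left(-4\right) = 748$)
$\frac{w}{S} - \frac{769}{q} = - \frac{3999}{748} - \frac{769}{3448} = - \frac{3590941}{644776}$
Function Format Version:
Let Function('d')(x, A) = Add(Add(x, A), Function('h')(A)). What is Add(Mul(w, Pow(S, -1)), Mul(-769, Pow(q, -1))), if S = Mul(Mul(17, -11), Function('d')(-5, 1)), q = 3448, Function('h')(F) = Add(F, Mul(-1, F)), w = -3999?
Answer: Rational(-3590941, 644776) ≈ -5.5693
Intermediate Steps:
Function('h')(F) = 0
Function('d')(x, A) = Add(A, x) (Function('d')(x, A) = Add(Add(x, A), 0) = Add(Add(A, x), 0) = Add(A, x))
S = 748 (S = Mul(Mul(17, -11), Add(1, -5)) = Mul(-187, -4) = 748)
Add(Mul(w, Pow(S, -1)), Mul(-769, Pow(q, -1))) = Add(Mul(-3999, Pow(748, -1)), Mul(-769, Pow(3448, -1))) = Add(Mul(-3999, Rational(1, 748)), Mul(-769, Rational(1, 3448))) = Add(Rational(-3999, 748), Rational(-769, 3448)) = Rational(-3590941, 644776)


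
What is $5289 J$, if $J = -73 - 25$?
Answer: $-518322$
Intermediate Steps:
$J = -98$
$5289 J = 5289 \left(-98\right) = -518322$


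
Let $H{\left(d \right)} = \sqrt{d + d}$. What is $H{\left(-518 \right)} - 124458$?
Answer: $-124458 + 2 i \sqrt{259} \approx -1.2446 \cdot 10^{5} + 32.187 i$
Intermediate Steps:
$H{\left(d \right)} = \sqrt{2} \sqrt{d}$ ($H{\left(d \right)} = \sqrt{2 d} = \sqrt{2} \sqrt{d}$)
$H{\left(-518 \right)} - 124458 = \sqrt{2} \sqrt{-518} - 124458 = \sqrt{2} i \sqrt{518} - 124458 = 2 i \sqrt{259} - 124458 = -124458 + 2 i \sqrt{259}$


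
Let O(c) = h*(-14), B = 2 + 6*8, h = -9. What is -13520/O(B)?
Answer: -6760/63 ≈ -107.30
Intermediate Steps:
B = 50 (B = 2 + 48 = 50)
O(c) = 126 (O(c) = -9*(-14) = 126)
-13520/O(B) = -13520/126 = -13520*1/126 = -6760/63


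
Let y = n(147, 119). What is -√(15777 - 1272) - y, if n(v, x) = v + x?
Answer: -266 - √14505 ≈ -386.44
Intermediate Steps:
y = 266 (y = 147 + 119 = 266)
-√(15777 - 1272) - y = -√(15777 - 1272) - 1*266 = -√14505 - 266 = -266 - √14505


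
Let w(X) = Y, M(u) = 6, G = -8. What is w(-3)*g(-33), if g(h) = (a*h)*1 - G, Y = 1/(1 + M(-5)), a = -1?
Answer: 41/7 ≈ 5.8571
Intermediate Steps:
Y = ⅐ (Y = 1/(1 + 6) = 1/7 = ⅐ ≈ 0.14286)
w(X) = ⅐
g(h) = 8 - h (g(h) = -h*1 - 1*(-8) = -h + 8 = 8 - h)
w(-3)*g(-33) = (8 - 1*(-33))/7 = (8 + 33)/7 = (⅐)*41 = 41/7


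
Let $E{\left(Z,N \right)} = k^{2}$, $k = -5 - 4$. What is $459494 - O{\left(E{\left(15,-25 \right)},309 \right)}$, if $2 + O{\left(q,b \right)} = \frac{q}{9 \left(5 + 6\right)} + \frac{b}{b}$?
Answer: $\frac{5054436}{11} \approx 4.5949 \cdot 10^{5}$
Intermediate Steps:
$k = -9$
$E{\left(Z,N \right)} = 81$ ($E{\left(Z,N \right)} = \left(-9\right)^{2} = 81$)
$O{\left(q,b \right)} = -1 + \frac{q}{99}$ ($O{\left(q,b \right)} = -2 + \left(\frac{q}{9 \left(5 + 6\right)} + \frac{b}{b}\right) = -2 + \left(\frac{q}{9 \cdot 11} + 1\right) = -2 + \left(\frac{q}{99} + 1\right) = -2 + \left(1 + \frac{q}{99}\right) = -1 + \frac{q}{99}$)
$459494 - O{\left(E{\left(15,-25 \right)},309 \right)} = 459494 - \left(-1 + \frac{1}{99} \cdot 81\right) = 459494 - \left(-1 + \frac{9}{11}\right) = 459494 - - \frac{2}{11} = 459494 + \frac{2}{11} = \frac{5054436}{11}$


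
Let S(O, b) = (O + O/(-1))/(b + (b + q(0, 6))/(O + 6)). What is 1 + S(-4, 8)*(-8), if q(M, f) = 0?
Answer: 1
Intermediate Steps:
S(O, b) = 0 (S(O, b) = (O + O/(-1))/(b + (b + 0)/(O + 6)) = (O + O*(-1))/(b + b/(6 + O)) = (O - O)/(b + b/(6 + O)) = 0/(b + b/(6 + O)) = 0)
1 + S(-4, 8)*(-8) = 1 + 0*(-8) = 1 + 0 = 1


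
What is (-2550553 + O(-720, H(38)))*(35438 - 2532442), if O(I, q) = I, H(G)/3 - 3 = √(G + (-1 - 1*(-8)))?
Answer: 6370538886092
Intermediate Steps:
H(G) = 9 + 3*√(7 + G) (H(G) = 9 + 3*√(G + (-1 - 1*(-8))) = 9 + 3*√(G + (-1 + 8)) = 9 + 3*√(G + 7) = 9 + 3*√(7 + G))
(-2550553 + O(-720, H(38)))*(35438 - 2532442) = (-2550553 - 720)*(35438 - 2532442) = -2551273*(-2497004) = 6370538886092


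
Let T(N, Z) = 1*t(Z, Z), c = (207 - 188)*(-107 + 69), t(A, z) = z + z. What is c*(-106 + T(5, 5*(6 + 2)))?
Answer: 18772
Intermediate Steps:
t(A, z) = 2*z
c = -722 (c = 19*(-38) = -722)
T(N, Z) = 2*Z (T(N, Z) = 1*(2*Z) = 2*Z)
c*(-106 + T(5, 5*(6 + 2))) = -722*(-106 + 2*(5*(6 + 2))) = -722*(-106 + 2*(5*8)) = -722*(-106 + 2*40) = -722*(-106 + 80) = -722*(-26) = 18772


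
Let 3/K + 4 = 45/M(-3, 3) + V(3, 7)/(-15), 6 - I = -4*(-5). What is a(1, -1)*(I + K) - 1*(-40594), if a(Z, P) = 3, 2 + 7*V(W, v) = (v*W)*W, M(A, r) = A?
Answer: 83373967/2056 ≈ 40552.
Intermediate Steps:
V(W, v) = -2/7 + v*W**2/7 (V(W, v) = -2/7 + ((v*W)*W)/7 = -2/7 + ((W*v)*W)/7 = -2/7 + (v*W**2)/7 = -2/7 + v*W**2/7)
I = -14 (I = 6 - (-4)*(-5) = 6 - 1*20 = 6 - 20 = -14)
K = -315/2056 (K = 3/(-4 + (45/(-3) + (-2/7 + (1/7)*7*3**2)/(-15))) = 3/(-4 + (45*(-1/3) + (-2/7 + (1/7)*7*9)*(-1/15))) = 3/(-4 + (-15 + (-2/7 + 9)*(-1/15))) = 3/(-4 + (-15 + (61/7)*(-1/15))) = 3/(-4 + (-15 - 61/105)) = 3/(-4 - 1636/105) = 3/(-2056/105) = 3*(-105/2056) = -315/2056 ≈ -0.15321)
a(1, -1)*(I + K) - 1*(-40594) = 3*(-14 - 315/2056) - 1*(-40594) = 3*(-29099/2056) + 40594 = -87297/2056 + 40594 = 83373967/2056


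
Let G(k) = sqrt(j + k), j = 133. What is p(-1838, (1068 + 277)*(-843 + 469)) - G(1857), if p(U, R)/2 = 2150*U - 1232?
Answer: -7905864 - sqrt(1990) ≈ -7.9059e+6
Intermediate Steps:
p(U, R) = -2464 + 4300*U (p(U, R) = 2*(2150*U - 1232) = 2*(-1232 + 2150*U) = -2464 + 4300*U)
G(k) = sqrt(133 + k)
p(-1838, (1068 + 277)*(-843 + 469)) - G(1857) = (-2464 + 4300*(-1838)) - sqrt(133 + 1857) = (-2464 - 7903400) - sqrt(1990) = -7905864 - sqrt(1990)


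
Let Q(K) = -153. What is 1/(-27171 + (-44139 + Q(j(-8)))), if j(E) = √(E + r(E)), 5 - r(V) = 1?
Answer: -1/71463 ≈ -1.3993e-5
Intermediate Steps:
r(V) = 4 (r(V) = 5 - 1*1 = 5 - 1 = 4)
j(E) = √(4 + E) (j(E) = √(E + 4) = √(4 + E))
1/(-27171 + (-44139 + Q(j(-8)))) = 1/(-27171 + (-44139 - 153)) = 1/(-27171 - 44292) = 1/(-71463) = -1/71463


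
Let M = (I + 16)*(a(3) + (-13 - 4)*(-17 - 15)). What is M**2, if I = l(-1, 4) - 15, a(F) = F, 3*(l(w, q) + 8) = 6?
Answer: 7480225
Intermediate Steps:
l(w, q) = -6 (l(w, q) = -8 + (1/3)*6 = -8 + 2 = -6)
I = -21 (I = -6 - 15 = -21)
M = -2735 (M = (-21 + 16)*(3 + (-13 - 4)*(-17 - 15)) = -5*(3 - 17*(-32)) = -5*(3 + 544) = -5*547 = -2735)
M**2 = (-2735)**2 = 7480225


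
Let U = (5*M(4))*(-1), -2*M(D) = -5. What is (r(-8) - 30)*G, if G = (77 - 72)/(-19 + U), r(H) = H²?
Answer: -340/63 ≈ -5.3968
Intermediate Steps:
M(D) = 5/2 (M(D) = -½*(-5) = 5/2)
U = -25/2 (U = (5*(5/2))*(-1) = (25/2)*(-1) = -25/2 ≈ -12.500)
G = -10/63 (G = (77 - 72)/(-19 - 25/2) = 5/(-63/2) = 5*(-2/63) = -10/63 ≈ -0.15873)
(r(-8) - 30)*G = ((-8)² - 30)*(-10/63) = (64 - 30)*(-10/63) = 34*(-10/63) = -340/63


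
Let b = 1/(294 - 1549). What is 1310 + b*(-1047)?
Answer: 1645097/1255 ≈ 1310.8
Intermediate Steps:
b = -1/1255 (b = 1/(-1255) = -1/1255 ≈ -0.00079681)
1310 + b*(-1047) = 1310 - 1/1255*(-1047) = 1310 + 1047/1255 = 1645097/1255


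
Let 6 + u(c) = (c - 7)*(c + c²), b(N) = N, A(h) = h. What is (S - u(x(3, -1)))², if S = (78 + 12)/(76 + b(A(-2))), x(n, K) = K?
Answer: 71289/1369 ≈ 52.074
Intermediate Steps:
S = 45/37 (S = (78 + 12)/(76 - 2) = 90/74 = 90*(1/74) = 45/37 ≈ 1.2162)
u(c) = -6 + (-7 + c)*(c + c²) (u(c) = -6 + (c - 7)*(c + c²) = -6 + (-7 + c)*(c + c²))
(S - u(x(3, -1)))² = (45/37 - (-6 + (-1)³ - 7*(-1) - 6*(-1)²))² = (45/37 - (-6 - 1 + 7 - 6*1))² = (45/37 - (-6 - 1 + 7 - 6))² = (45/37 - 1*(-6))² = (45/37 + 6)² = (267/37)² = 71289/1369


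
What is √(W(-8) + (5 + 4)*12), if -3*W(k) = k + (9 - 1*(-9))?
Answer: √942/3 ≈ 10.231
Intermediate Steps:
W(k) = -6 - k/3 (W(k) = -(k + (9 - 1*(-9)))/3 = -(k + (9 + 9))/3 = -(k + 18)/3 = -(18 + k)/3 = -6 - k/3)
√(W(-8) + (5 + 4)*12) = √((-6 - ⅓*(-8)) + (5 + 4)*12) = √((-6 + 8/3) + 9*12) = √(-10/3 + 108) = √(314/3) = √942/3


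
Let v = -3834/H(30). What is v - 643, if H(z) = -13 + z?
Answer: -14765/17 ≈ -868.53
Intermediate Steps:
v = -3834/17 (v = -3834/(-13 + 30) = -3834/17 ≈ -225.53)
v - 643 = -3834/17 - 643 = -14765/17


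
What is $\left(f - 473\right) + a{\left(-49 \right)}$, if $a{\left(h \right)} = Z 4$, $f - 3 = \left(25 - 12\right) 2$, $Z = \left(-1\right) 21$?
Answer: $-528$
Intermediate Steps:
$Z = -21$
$f = 29$ ($f = 3 + \left(25 - 12\right) 2 = 3 + 13 \cdot 2 = 3 + 26 = 29$)
$a{\left(h \right)} = -84$ ($a{\left(h \right)} = \left(-21\right) 4 = -84$)
$\left(f - 473\right) + a{\left(-49 \right)} = \left(29 - 473\right) - 84 = -444 - 84 = -528$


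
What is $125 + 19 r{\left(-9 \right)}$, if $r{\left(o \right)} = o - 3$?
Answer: $-103$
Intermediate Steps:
$r{\left(o \right)} = -3 + o$
$125 + 19 r{\left(-9 \right)} = 125 + 19 \left(-3 - 9\right) = 125 + 19 \left(-12\right) = 125 - 228 = -103$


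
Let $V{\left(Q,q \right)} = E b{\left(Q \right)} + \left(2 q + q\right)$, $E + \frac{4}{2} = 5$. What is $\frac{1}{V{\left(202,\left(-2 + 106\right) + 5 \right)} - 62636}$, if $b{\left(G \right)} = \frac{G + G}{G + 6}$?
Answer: $- \frac{52}{3239765} \approx -1.6051 \cdot 10^{-5}$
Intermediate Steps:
$E = 3$ ($E = -2 + 5 = 3$)
$b{\left(G \right)} = \frac{2 G}{6 + G}$
$V{\left(Q,q \right)} = 3 q + \frac{6 Q}{6 + Q}$ ($V{\left(Q,q \right)} = 3 \frac{2 Q}{6 + Q} + \left(2 q + q\right) = \frac{6 Q}{6 + Q} + 3 q = 3 q + \frac{6 Q}{6 + Q}$)
$\frac{1}{V{\left(202,\left(-2 + 106\right) + 5 \right)} - 62636} = \frac{1}{\frac{3 \left(2 \cdot 202 + \left(\left(-2 + 106\right) + 5\right) \left(6 + 202\right)\right)}{6 + 202} - 62636} = \frac{1}{\frac{3 \left(404 + \left(104 + 5\right) 208\right)}{208} - 62636} = \frac{1}{3 \cdot \frac{1}{208} \left(404 + 109 \cdot 208\right) - 62636} = \frac{1}{3 \cdot \frac{1}{208} \left(404 + 22672\right) - 62636} = \frac{1}{3 \cdot \frac{1}{208} \cdot 23076 - 62636} = \frac{1}{\frac{17307}{52} - 62636} = \frac{1}{- \frac{3239765}{52}} = - \frac{52}{3239765}$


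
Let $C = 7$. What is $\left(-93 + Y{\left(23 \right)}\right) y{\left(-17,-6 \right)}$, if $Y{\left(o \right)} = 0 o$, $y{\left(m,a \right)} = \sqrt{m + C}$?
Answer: $- 93 i \sqrt{10} \approx - 294.09 i$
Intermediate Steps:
$y{\left(m,a \right)} = \sqrt{7 + m}$ ($y{\left(m,a \right)} = \sqrt{m + 7} = \sqrt{7 + m}$)
$Y{\left(o \right)} = 0$
$\left(-93 + Y{\left(23 \right)}\right) y{\left(-17,-6 \right)} = \left(-93 + 0\right) \sqrt{7 - 17} = - 93 \sqrt{-10} = - 93 i \sqrt{10}$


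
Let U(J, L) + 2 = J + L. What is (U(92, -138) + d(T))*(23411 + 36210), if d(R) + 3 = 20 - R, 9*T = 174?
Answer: -9002771/3 ≈ -3.0009e+6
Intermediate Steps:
T = 58/3 (T = (⅑)*174 = 58/3 ≈ 19.333)
U(J, L) = -2 + J + L (U(J, L) = -2 + (J + L) = -2 + J + L)
d(R) = 17 - R (d(R) = -3 + (20 - R) = 17 - R)
(U(92, -138) + d(T))*(23411 + 36210) = ((-2 + 92 - 138) + (17 - 1*58/3))*(23411 + 36210) = (-48 + (17 - 58/3))*59621 = (-48 - 7/3)*59621 = -151/3*59621 = -9002771/3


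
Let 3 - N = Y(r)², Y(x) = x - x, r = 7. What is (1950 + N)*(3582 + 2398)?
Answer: 11678940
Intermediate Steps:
Y(x) = 0
N = 3 (N = 3 - 1*0² = 3 - 1*0 = 3 + 0 = 3)
(1950 + N)*(3582 + 2398) = (1950 + 3)*(3582 + 2398) = 1953*5980 = 11678940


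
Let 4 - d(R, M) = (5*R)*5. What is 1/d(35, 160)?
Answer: -1/871 ≈ -0.0011481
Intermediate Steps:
d(R, M) = 4 - 25*R (d(R, M) = 4 - 5*R*5 = 4 - 25*R)
1/d(35, 160) = 1/(4 - 25*35) = 1/(4 - 875) = 1/(-871) = -1/871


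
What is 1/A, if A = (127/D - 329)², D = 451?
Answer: 203401/21978655504 ≈ 9.2545e-6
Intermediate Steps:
A = 21978655504/203401 (A = (127/451 - 329)² = (-148252/451)² = 21978655504/203401 ≈ 1.0806e+5)
1/A = 1/(21978655504/203401) = 203401/21978655504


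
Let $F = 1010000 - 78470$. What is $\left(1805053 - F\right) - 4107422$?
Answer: $-3233899$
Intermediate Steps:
$F = 931530$
$\left(1805053 - F\right) - 4107422 = \left(1805053 - 931530\right) - 4107422 = 873523 - 4107422 = -3233899$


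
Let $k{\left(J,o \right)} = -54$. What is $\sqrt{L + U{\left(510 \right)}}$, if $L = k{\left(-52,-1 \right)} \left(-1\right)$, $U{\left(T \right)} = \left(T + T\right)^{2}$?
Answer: $3 \sqrt{115606} \approx 1020.0$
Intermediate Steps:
$U{\left(T \right)} = 4 T^{2}$ ($U{\left(T \right)} = \left(2 T\right)^{2} = 4 T^{2}$)
$L = 54$ ($L = \left(-54\right) \left(-1\right) = 54$)
$\sqrt{L + U{\left(510 \right)}} = \sqrt{54 + 4 \cdot 510^{2}} = \sqrt{54 + 4 \cdot 260100} = \sqrt{54 + 1040400} = \sqrt{1040454} = 3 \sqrt{115606}$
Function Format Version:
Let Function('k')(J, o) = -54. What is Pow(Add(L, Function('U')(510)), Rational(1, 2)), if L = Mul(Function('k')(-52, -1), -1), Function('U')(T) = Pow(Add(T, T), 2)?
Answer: Mul(3, Pow(115606, Rational(1, 2))) ≈ 1020.0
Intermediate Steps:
Function('U')(T) = Mul(4, Pow(T, 2)) (Function('U')(T) = Pow(Mul(2, T), 2) = Mul(4, Pow(T, 2)))
L = 54 (L = Mul(-54, -1) = 54)
Pow(Add(L, Function('U')(510)), Rational(1, 2)) = Pow(Add(54, Mul(4, Pow(510, 2))), Rational(1, 2)) = Pow(Add(54, Mul(4, 260100)), Rational(1, 2)) = Pow(Add(54, 1040400), Rational(1, 2)) = Pow(1040454, Rational(1, 2)) = Mul(3, Pow(115606, Rational(1, 2)))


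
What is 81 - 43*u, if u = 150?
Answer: -6369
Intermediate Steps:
81 - 43*u = 81 - 43*150 = 81 - 6450 = -6369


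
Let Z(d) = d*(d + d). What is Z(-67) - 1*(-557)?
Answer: 9535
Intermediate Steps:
Z(d) = 2*d**2 (Z(d) = d*(2*d) = 2*d**2)
Z(-67) - 1*(-557) = 2*(-67)**2 - 1*(-557) = 2*4489 + 557 = 8978 + 557 = 9535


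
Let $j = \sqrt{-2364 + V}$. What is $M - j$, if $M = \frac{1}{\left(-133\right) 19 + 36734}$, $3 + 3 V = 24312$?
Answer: $\frac{1}{34207} - \sqrt{5739} \approx -75.756$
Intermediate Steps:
$V = 8103$ ($V = -1 + \frac{1}{3} \cdot 24312 = -1 + 8104 = 8103$)
$j = \sqrt{5739}$ ($j = \sqrt{-2364 + 8103} = \sqrt{5739} \approx 75.756$)
$M = \frac{1}{34207}$ ($M = \frac{1}{-2527 + 36734} = \frac{1}{34207} \approx 2.9234 \cdot 10^{-5}$)
$M - j = \frac{1}{34207} - \sqrt{5739}$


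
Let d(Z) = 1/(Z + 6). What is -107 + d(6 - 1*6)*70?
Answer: -286/3 ≈ -95.333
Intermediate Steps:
d(Z) = 1/(6 + Z)
-107 + d(6 - 1*6)*70 = -107 + 70/(6 + (6 - 1*6)) = -107 + 70/(6 + (6 - 6)) = -107 + 70/(6 + 0) = -107 + 70/6 = -107 + (1/6)*70 = -107 + 35/3 = -286/3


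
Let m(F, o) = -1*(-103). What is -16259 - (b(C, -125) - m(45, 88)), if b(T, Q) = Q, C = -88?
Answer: -16031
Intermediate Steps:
m(F, o) = 103
-16259 - (b(C, -125) - m(45, 88)) = -16259 - (-125 - 1*103) = -16259 - (-125 - 103) = -16259 - 1*(-228) = -16259 + 228 = -16031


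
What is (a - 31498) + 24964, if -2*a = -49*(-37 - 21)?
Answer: -7955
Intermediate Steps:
a = -1421 (a = -(-49)*(-37 - 21)/2 = -(-49)*(-58)/2 = -½*2842 = -1421)
(a - 31498) + 24964 = (-1421 - 31498) + 24964 = -32919 + 24964 = -7955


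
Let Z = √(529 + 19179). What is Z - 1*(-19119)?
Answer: 19119 + 2*√4927 ≈ 19259.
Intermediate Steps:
Z = 2*√4927 (Z = √19708 = 2*√4927 ≈ 140.39)
Z - 1*(-19119) = 2*√4927 - 1*(-19119) = 2*√4927 + 19119 = 19119 + 2*√4927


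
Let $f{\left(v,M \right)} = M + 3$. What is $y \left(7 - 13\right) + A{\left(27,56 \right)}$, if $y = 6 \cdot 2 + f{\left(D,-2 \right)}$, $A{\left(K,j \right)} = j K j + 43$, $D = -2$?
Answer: $84637$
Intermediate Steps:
$f{\left(v,M \right)} = 3 + M$
$A{\left(K,j \right)} = 43 + K j^{2}$ ($A{\left(K,j \right)} = K j j + 43 = K j^{2} + 43 = 43 + K j^{2}$)
$y = 13$ ($y = 6 \cdot 2 + \left(3 - 2\right) = 12 + 1 = 13$)
$y \left(7 - 13\right) + A{\left(27,56 \right)} = 13 \left(7 - 13\right) + \left(43 + 27 \cdot 56^{2}\right) = 13 \left(-6\right) + \left(43 + 27 \cdot 3136\right) = -78 + \left(43 + 84672\right) = -78 + 84715 = 84637$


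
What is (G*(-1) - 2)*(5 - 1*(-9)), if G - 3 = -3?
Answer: -28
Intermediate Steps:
G = 0 (G = 3 - 3 = 0)
(G*(-1) - 2)*(5 - 1*(-9)) = (0*(-1) - 2)*(5 - 1*(-9)) = (0 - 2)*(5 + 9) = -2*14 = -28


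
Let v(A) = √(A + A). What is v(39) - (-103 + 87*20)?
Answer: -1637 + √78 ≈ -1628.2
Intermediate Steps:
v(A) = √2*√A (v(A) = √(2*A) = √2*√A)
v(39) - (-103 + 87*20) = √2*√39 - (-103 + 87*20) = √78 - (-103 + 1740) = √78 - 1*1637 = √78 - 1637 = -1637 + √78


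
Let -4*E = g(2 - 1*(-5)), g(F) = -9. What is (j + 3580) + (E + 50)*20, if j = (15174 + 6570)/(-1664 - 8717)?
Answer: 47990381/10381 ≈ 4622.9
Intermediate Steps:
E = 9/4 (E = -1/4*(-9) = 9/4 ≈ 2.2500)
j = -21744/10381 (j = 21744/(-10381) = 21744*(-1/10381) = -21744/10381 ≈ -2.0946)
(j + 3580) + (E + 50)*20 = (-21744/10381 + 3580) + (9/4 + 50)*20 = 37142236/10381 + (209/4)*20 = 37142236/10381 + 1045 = 47990381/10381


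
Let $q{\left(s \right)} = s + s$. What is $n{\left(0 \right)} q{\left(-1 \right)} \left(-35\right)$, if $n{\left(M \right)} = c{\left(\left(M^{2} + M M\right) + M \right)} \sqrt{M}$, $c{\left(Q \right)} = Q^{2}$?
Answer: $0$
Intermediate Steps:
$q{\left(s \right)} = 2 s$
$n{\left(M \right)} = \sqrt{M} \left(M + 2 M^{2}\right)^{2}$ ($n{\left(M \right)} = \left(\left(M^{2} + M M\right) + M\right)^{2} \sqrt{M} = \left(\left(M^{2} + M^{2}\right) + M\right)^{2} \sqrt{M} = \left(2 M^{2} + M\right)^{2} \sqrt{M} = \left(M + 2 M^{2}\right)^{2} \sqrt{M} = \sqrt{M} \left(M + 2 M^{2}\right)^{2}$)
$n{\left(0 \right)} q{\left(-1 \right)} \left(-35\right) = 0^{\frac{5}{2}} \left(1 + 2 \cdot 0\right)^{2} \cdot 2 \left(-1\right) \left(-35\right) = 0 \left(1 + 0\right)^{2} \left(-2\right) \left(-35\right) = 0 \cdot 1^{2} \left(-2\right) \left(-35\right) = 0 \cdot 1 \left(-2\right) \left(-35\right) = 0 \left(-2\right) \left(-35\right) = 0 \left(-35\right) = 0$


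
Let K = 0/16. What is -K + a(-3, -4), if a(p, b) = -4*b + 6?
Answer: 22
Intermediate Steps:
a(p, b) = 6 - 4*b
K = 0 (K = 0*(1/16) = 0)
-K + a(-3, -4) = -1*0 + (6 - 4*(-4)) = 0 + (6 + 16) = 0 + 22 = 22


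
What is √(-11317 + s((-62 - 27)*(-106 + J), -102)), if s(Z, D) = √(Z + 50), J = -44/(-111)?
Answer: √(-139436757 + 222*√29104422)/111 ≈ 105.92*I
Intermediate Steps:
J = 44/111 (J = -44*(-1/111) = 44/111 ≈ 0.39640)
s(Z, D) = √(50 + Z)
√(-11317 + s((-62 - 27)*(-106 + J), -102)) = √(-11317 + √(50 + (-62 - 27)*(-106 + 44/111))) = √(-11317 + √(50 - 89*(-11722/111))) = √(-11317 + √(50 + 1043258/111)) = √(-11317 + √(1048808/111)) = √(-11317 + 2*√29104422/111)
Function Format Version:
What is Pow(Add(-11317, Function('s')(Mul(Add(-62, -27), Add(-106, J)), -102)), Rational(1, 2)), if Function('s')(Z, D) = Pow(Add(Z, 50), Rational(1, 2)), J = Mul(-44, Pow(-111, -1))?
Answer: Mul(Rational(1, 111), Pow(Add(-139436757, Mul(222, Pow(29104422, Rational(1, 2)))), Rational(1, 2))) ≈ Mul(105.92, I)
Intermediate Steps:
J = Rational(44, 111) (J = Mul(-44, Rational(-1, 111)) = Rational(44, 111) ≈ 0.39640)
Function('s')(Z, D) = Pow(Add(50, Z), Rational(1, 2))
Pow(Add(-11317, Function('s')(Mul(Add(-62, -27), Add(-106, J)), -102)), Rational(1, 2)) = Pow(Add(-11317, Pow(Add(50, Mul(Add(-62, -27), Add(-106, Rational(44, 111)))), Rational(1, 2))), Rational(1, 2)) = Pow(Add(-11317, Pow(Add(50, Mul(-89, Rational(-11722, 111))), Rational(1, 2))), Rational(1, 2)) = Pow(Add(-11317, Pow(Add(50, Rational(1043258, 111)), Rational(1, 2))), Rational(1, 2)) = Pow(Add(-11317, Pow(Rational(1048808, 111), Rational(1, 2))), Rational(1, 2)) = Pow(Add(-11317, Mul(Rational(2, 111), Pow(29104422, Rational(1, 2)))), Rational(1, 2))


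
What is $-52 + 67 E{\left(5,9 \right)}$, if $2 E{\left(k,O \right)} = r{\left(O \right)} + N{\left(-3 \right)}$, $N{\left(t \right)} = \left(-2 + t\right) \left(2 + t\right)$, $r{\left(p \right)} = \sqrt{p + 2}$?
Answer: $\frac{231}{2} + \frac{67 \sqrt{11}}{2} \approx 226.61$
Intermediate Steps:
$r{\left(p \right)} = \sqrt{2 + p}$
$E{\left(k,O \right)} = \frac{5}{2} + \frac{\sqrt{2 + O}}{2}$ ($E{\left(k,O \right)} = \frac{\sqrt{2 + O} - \left(4 - \left(-3\right)^{2}\right)}{2} = \frac{\sqrt{2 + O} + \left(-4 + 9\right)}{2} = \frac{\sqrt{2 + O} + 5}{2} = \frac{5 + \sqrt{2 + O}}{2} = \frac{5}{2} + \frac{\sqrt{2 + O}}{2}$)
$-52 + 67 E{\left(5,9 \right)} = -52 + 67 \left(\frac{5}{2} + \frac{\sqrt{2 + 9}}{2}\right) = -52 + 67 \left(\frac{5}{2} + \frac{\sqrt{11}}{2}\right) = -52 + \left(\frac{335}{2} + \frac{67 \sqrt{11}}{2}\right) = \frac{231}{2} + \frac{67 \sqrt{11}}{2}$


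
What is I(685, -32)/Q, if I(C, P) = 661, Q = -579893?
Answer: -661/579893 ≈ -0.0011399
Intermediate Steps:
I(685, -32)/Q = 661/(-579893) = 661*(-1/579893) = -661/579893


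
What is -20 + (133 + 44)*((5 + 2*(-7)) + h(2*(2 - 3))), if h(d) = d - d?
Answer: -1613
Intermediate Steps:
h(d) = 0
-20 + (133 + 44)*((5 + 2*(-7)) + h(2*(2 - 3))) = -20 + (133 + 44)*((5 + 2*(-7)) + 0) = -20 + 177*((5 - 14) + 0) = -20 + 177*(-9 + 0) = -20 + 177*(-9) = -20 - 1593 = -1613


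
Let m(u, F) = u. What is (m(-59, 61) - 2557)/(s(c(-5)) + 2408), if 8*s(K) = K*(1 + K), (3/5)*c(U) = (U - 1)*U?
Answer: -10464/10907 ≈ -0.95938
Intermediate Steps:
c(U) = 5*U*(-1 + U)/3 (c(U) = 5*((U - 1)*U)/3 = 5*((-1 + U)*U)/3 = 5*(U*(-1 + U))/3 = 5*U*(-1 + U)/3)
s(K) = K*(1 + K)/8 (s(K) = (K*(1 + K))/8 = K*(1 + K)/8)
(m(-59, 61) - 2557)/(s(c(-5)) + 2408) = (-59 - 2557)/(((5/3)*(-5)*(-1 - 5))*(1 + (5/3)*(-5)*(-1 - 5))/8 + 2408) = -2616/(((5/3)*(-5)*(-6))*(1 + (5/3)*(-5)*(-6))/8 + 2408) = -2616/((⅛)*50*(1 + 50) + 2408) = -2616/((⅛)*50*51 + 2408) = -2616/(1275/4 + 2408) = -2616/10907/4 = -2616*4/10907 = -10464/10907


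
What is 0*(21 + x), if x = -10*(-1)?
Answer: 0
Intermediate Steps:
x = 10
0*(21 + x) = 0*(21 + 10) = 0*31 = 0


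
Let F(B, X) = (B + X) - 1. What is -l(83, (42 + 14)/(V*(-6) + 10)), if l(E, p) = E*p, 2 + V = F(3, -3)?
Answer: -166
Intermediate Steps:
F(B, X) = -1 + B + X
V = -3 (V = -2 + (-1 + 3 - 3) = -2 - 1 = -3)
-l(83, (42 + 14)/(V*(-6) + 10)) = -83*(42 + 14)/(-3*(-6) + 10) = -83*56/(18 + 10) = -83*56/28 = -83*56*(1/28) = -83*2 = -1*166 = -166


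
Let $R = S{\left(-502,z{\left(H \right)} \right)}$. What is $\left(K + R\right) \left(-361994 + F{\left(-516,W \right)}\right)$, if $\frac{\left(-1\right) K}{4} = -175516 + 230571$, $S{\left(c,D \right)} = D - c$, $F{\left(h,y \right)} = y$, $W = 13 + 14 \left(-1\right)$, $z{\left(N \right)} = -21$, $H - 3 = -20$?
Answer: $79544419305$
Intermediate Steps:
$H = -17$ ($H = 3 - 20 = -17$)
$W = -1$ ($W = 13 - 14 = -1$)
$R = 481$ ($R = -21 - -502 = -21 + 502 = 481$)
$K = -220220$ ($K = - 4 \left(-175516 + 230571\right) = \left(-4\right) 55055 = -220220$)
$\left(K + R\right) \left(-361994 + F{\left(-516,W \right)}\right) = \left(-220220 + 481\right) \left(-361994 - 1\right) = \left(-219739\right) \left(-361995\right) = 79544419305$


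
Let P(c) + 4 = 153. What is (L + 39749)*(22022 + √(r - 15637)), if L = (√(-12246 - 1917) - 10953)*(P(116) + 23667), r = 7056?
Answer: (-260816899 + 23816*I*√14163)*(22022 + I*√8581) ≈ -5.744e+12 + 3.8257e+10*I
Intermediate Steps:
P(c) = 149 (P(c) = -4 + 153 = 149)
L = -260856648 + 23816*I*√14163 (L = (√(-12246 - 1917) - 10953)*(149 + 23667) = (√(-14163) - 10953)*23816 = (I*√14163 - 10953)*23816 = (-10953 + I*√14163)*23816 = -260856648 + 23816*I*√14163 ≈ -2.6086e+8 + 2.8343e+6*I)
(L + 39749)*(22022 + √(r - 15637)) = ((-260856648 + 23816*I*√14163) + 39749)*(22022 + √(7056 - 15637)) = (-260816899 + 23816*I*√14163)*(22022 + √(-8581)) = (-260816899 + 23816*I*√14163)*(22022 + I*√8581)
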